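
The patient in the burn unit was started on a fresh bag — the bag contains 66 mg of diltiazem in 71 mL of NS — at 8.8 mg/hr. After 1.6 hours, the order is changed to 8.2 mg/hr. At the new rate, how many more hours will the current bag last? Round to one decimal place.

6.3 hours

Initial rate:
Concentration = 66 mg ÷ 71 mL = 0.9295775 mg/mL
Rate = 8.8 mg/hr ÷ 0.9295775 mg/mL = 9.466667 mL/hr
Volume infused so far = 9.466667 mL/hr × 1.6 hr = 15.14667 mL
Volume remaining = 71 − 15.14667 = 55.85333 mL
New rate:
Rate = 8.2 mg/hr ÷ 0.9295775 mg/mL = 8.821212 mL/hr
Time remaining = 55.85333 mL ÷ 8.821212 mL/hr = 6.331707 hr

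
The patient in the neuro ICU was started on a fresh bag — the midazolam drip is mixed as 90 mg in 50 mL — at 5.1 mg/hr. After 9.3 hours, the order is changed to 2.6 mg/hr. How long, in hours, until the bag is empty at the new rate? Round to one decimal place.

16.4 hours

Initial rate:
Concentration = 90 mg ÷ 50 mL = 1.8 mg/mL
Rate = 5.1 mg/hr ÷ 1.8 mg/mL = 2.833333 mL/hr
Volume infused so far = 2.833333 mL/hr × 9.3 hr = 26.35 mL
Volume remaining = 50 − 26.35 = 23.65 mL
New rate:
Rate = 2.6 mg/hr ÷ 1.8 mg/mL = 1.444444 mL/hr
Time remaining = 23.65 mL ÷ 1.444444 mL/hr = 16.37308 hr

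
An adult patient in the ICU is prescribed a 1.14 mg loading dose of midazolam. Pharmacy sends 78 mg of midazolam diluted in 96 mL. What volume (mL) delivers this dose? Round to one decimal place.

Concentration = 78 mg ÷ 96 mL = 0.8125 mg/mL
Volume = 1.14 mg ÷ 0.8125 mg/mL = 1.403077 mL

1.4 mL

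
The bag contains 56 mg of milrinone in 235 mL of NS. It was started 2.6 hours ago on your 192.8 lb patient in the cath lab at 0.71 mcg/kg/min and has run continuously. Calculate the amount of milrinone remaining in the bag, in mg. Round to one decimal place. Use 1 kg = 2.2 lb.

46.3 mg

Weight = 192.8 lb ÷ 2.2 lb/kg = 87.63636 kg
Dose = 0.71 mcg/kg/min × 87.63636 kg = 62.22182 mcg/min
62.22182 mcg/min × 60 min/hr = 3733.309 mcg/hr
Concentration = 56 mg ÷ 235 mL = 0.2382979 mg/mL = 238.2979 mcg/mL
Rate = 3733.309 mcg/hr ÷ 238.2979 mcg/mL = 15.66656 mL/hr
Volume infused = 15.66656 mL/hr × 2.6 hr = 40.73307 mL
Volume remaining = 235 − 40.73307 = 194.2669 mL
Drug remaining = 194.2669 mL × 238.2979 mcg/mL = 46293.4 mcg = 46.2934 mg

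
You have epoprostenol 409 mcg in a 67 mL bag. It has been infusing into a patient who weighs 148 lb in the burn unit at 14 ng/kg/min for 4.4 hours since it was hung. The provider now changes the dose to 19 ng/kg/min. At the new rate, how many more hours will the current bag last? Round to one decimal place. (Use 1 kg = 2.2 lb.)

2.1 hours

Initial rate:
Weight = 148 lb ÷ 2.2 lb/kg = 67.27273 kg
Dose = 14 ng/kg/min × 67.27273 kg = 941.8182 ng/min
941.8182 ng/min × 60 min/hr = 56509.09 ng/hr
Concentration = 409 mcg ÷ 67 mL = 6.104478 mcg/mL = 6104.478 ng/mL
Rate = 56509.09 ng/hr ÷ 6104.478 ng/mL = 9.25699 mL/hr
Volume infused so far = 9.25699 mL/hr × 4.4 hr = 40.73076 mL
Volume remaining = 67 − 40.73076 = 26.26924 mL
New rate:
Dose = 19 ng/kg/min × 67.27273 kg = 1278.182 ng/min
1278.182 ng/min × 60 min/hr = 76690.91 ng/hr
Rate = 76690.91 ng/hr ÷ 6104.478 ng/mL = 12.56306 mL/hr
Time remaining = 26.26924 mL ÷ 12.56306 mL/hr = 2.090991 hr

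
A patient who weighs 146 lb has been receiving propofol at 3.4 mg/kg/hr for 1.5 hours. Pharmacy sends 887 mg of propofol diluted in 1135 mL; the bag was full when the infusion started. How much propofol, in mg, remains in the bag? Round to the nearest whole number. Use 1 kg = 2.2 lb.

Weight = 146 lb ÷ 2.2 lb/kg = 66.36364 kg
Dose = 3.4 mg/kg/hr × 66.36364 kg = 225.6364 mg/hr
Concentration = 887 mg ÷ 1135 mL = 0.7814978 mg/mL
Rate = 225.6364 mg/hr ÷ 0.7814978 mg/mL = 288.723 mL/hr
Volume infused = 288.723 mL/hr × 1.5 hr = 433.0845 mL
Volume remaining = 1135 − 433.0845 = 701.9155 mL
Drug remaining = 701.9155 mL × 0.7814978 mg/mL = 548.5455 mg

549 mg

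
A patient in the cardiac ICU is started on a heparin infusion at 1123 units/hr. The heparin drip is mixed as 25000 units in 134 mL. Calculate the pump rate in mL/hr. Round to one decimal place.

Concentration = 25000 units ÷ 134 mL = 186.5672 units/mL
Rate = 1123 units/hr ÷ 186.5672 units/mL = 6.01928 mL/hr

6.0 mL/hr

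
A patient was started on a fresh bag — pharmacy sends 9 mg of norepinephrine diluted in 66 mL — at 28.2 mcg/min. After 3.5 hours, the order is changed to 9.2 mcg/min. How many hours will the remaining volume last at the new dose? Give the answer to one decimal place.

Initial rate:
28.2 mcg/min × 60 min/hr = 1692 mcg/hr
Concentration = 9 mg ÷ 66 mL = 0.1363636 mg/mL = 136.3636 mcg/mL
Rate = 1692 mcg/hr ÷ 136.3636 mcg/mL = 12.408 mL/hr
Volume infused so far = 12.408 mL/hr × 3.5 hr = 43.428 mL
Volume remaining = 66 − 43.428 = 22.572 mL
New rate:
9.2 mcg/min × 60 min/hr = 552 mcg/hr
Rate = 552 mcg/hr ÷ 136.3636 mcg/mL = 4.048 mL/hr
Time remaining = 22.572 mL ÷ 4.048 mL/hr = 5.576087 hr

5.6 hours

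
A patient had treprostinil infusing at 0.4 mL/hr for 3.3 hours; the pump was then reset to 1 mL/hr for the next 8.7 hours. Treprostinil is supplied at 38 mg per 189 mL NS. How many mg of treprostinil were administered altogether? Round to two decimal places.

2.01 mg

Concentration = 38 mg ÷ 189 mL = 0.2010582 mg/mL
Stage 1: 0.4 mL/hr × 3.3 hr = 1.32 mL → 1.32 mL × 0.2010582 mg/mL = 0.2653968 mg
Stage 2: 1 mL/hr × 8.7 hr = 8.7 mL → 8.7 mL × 0.2010582 mg/mL = 1.749206 mg
Total = 0.2653968 + 1.749206 = 2.014603 mg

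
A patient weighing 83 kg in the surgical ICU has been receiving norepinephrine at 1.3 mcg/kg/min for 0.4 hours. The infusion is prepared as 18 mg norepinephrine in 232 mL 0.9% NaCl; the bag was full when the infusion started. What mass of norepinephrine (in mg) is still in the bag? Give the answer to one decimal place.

Dose = 1.3 mcg/kg/min × 83 kg = 107.9 mcg/min
107.9 mcg/min × 60 min/hr = 6474 mcg/hr
Concentration = 18 mg ÷ 232 mL = 0.07758621 mg/mL = 77.58621 mcg/mL
Rate = 6474 mcg/hr ÷ 77.58621 mcg/mL = 83.44267 mL/hr
Volume infused = 83.44267 mL/hr × 0.4 hr = 33.37707 mL
Volume remaining = 232 − 33.37707 = 198.6229 mL
Drug remaining = 198.6229 mL × 77.58621 mcg/mL = 15410.4 mcg = 15.4104 mg

15.4 mg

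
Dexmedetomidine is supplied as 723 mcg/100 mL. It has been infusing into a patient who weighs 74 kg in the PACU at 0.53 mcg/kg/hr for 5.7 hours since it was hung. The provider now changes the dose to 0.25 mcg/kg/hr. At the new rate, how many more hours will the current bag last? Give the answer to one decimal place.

Initial rate:
Dose = 0.53 mcg/kg/hr × 74 kg = 39.22 mcg/hr
Concentration = 723 mcg ÷ 100 mL = 7.23 mcg/mL
Rate = 39.22 mcg/hr ÷ 7.23 mcg/mL = 5.42462 mL/hr
Volume infused so far = 5.42462 mL/hr × 5.7 hr = 30.92033 mL
Volume remaining = 100 − 30.92033 = 69.07967 mL
New rate:
Dose = 0.25 mcg/kg/hr × 74 kg = 18.5 mcg/hr
Rate = 18.5 mcg/hr ÷ 7.23 mcg/mL = 2.558783 mL/hr
Time remaining = 69.07967 mL ÷ 2.558783 mL/hr = 26.99708 hr

27.0 hours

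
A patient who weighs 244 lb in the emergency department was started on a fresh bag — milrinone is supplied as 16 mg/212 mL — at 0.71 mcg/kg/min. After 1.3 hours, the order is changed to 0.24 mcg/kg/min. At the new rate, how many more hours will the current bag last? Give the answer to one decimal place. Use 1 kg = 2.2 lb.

Initial rate:
Weight = 244 lb ÷ 2.2 lb/kg = 110.9091 kg
Dose = 0.71 mcg/kg/min × 110.9091 kg = 78.74545 mcg/min
78.74545 mcg/min × 60 min/hr = 4724.727 mcg/hr
Concentration = 16 mg ÷ 212 mL = 0.0754717 mg/mL = 75.4717 mcg/mL
Rate = 4724.727 mcg/hr ÷ 75.4717 mcg/mL = 62.60264 mL/hr
Volume infused so far = 62.60264 mL/hr × 1.3 hr = 81.38343 mL
Volume remaining = 212 − 81.38343 = 130.6166 mL
New rate:
Dose = 0.24 mcg/kg/min × 110.9091 kg = 26.61818 mcg/min
26.61818 mcg/min × 60 min/hr = 1597.091 mcg/hr
Rate = 1597.091 mcg/hr ÷ 75.4717 mcg/mL = 21.16145 mL/hr
Time remaining = 130.6166 mL ÷ 21.16145 mL/hr = 6.172382 hr

6.2 hours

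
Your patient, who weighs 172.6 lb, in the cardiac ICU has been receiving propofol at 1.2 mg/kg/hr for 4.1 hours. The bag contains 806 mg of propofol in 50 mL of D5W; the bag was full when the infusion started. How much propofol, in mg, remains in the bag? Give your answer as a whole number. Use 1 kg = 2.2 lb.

420 mg

Weight = 172.6 lb ÷ 2.2 lb/kg = 78.45455 kg
Dose = 1.2 mg/kg/hr × 78.45455 kg = 94.14545 mg/hr
Concentration = 806 mg ÷ 50 mL = 16.12 mg/mL
Rate = 94.14545 mg/hr ÷ 16.12 mg/mL = 5.840289 mL/hr
Volume infused = 5.840289 mL/hr × 4.1 hr = 23.94518 mL
Volume remaining = 50 − 23.94518 = 26.05482 mL
Drug remaining = 26.05482 mL × 16.12 mg/mL = 420.0036 mg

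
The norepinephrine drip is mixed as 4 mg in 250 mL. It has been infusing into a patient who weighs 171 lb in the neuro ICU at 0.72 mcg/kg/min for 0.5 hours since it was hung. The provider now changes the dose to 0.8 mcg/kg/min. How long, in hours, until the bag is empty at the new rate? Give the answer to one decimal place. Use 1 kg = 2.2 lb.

0.6 hours

Initial rate:
Weight = 171 lb ÷ 2.2 lb/kg = 77.72727 kg
Dose = 0.72 mcg/kg/min × 77.72727 kg = 55.96364 mcg/min
55.96364 mcg/min × 60 min/hr = 3357.818 mcg/hr
Concentration = 4 mg ÷ 250 mL = 0.016 mg/mL = 16 mcg/mL
Rate = 3357.818 mcg/hr ÷ 16 mcg/mL = 209.8636 mL/hr
Volume infused so far = 209.8636 mL/hr × 0.5 hr = 104.9318 mL
Volume remaining = 250 − 104.9318 = 145.0682 mL
New rate:
Dose = 0.8 mcg/kg/min × 77.72727 kg = 62.18182 mcg/min
62.18182 mcg/min × 60 min/hr = 3730.909 mcg/hr
Rate = 3730.909 mcg/hr ÷ 16 mcg/mL = 233.1818 mL/hr
Time remaining = 145.0682 mL ÷ 233.1818 mL/hr = 0.6221248 hr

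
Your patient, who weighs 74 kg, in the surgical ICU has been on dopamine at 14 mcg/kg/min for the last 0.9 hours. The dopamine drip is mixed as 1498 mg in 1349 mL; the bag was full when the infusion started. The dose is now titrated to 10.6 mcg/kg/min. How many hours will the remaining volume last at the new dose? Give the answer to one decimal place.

30.6 hours

Initial rate:
Dose = 14 mcg/kg/min × 74 kg = 1036 mcg/min
1036 mcg/min × 60 min/hr = 62160 mcg/hr
Concentration = 1498 mg ÷ 1349 mL = 1.110452 mg/mL = 1110.452 mcg/mL
Rate = 62160 mcg/hr ÷ 1110.452 mcg/mL = 55.9772 mL/hr
Volume infused so far = 55.9772 mL/hr × 0.9 hr = 50.37948 mL
Volume remaining = 1349 − 50.37948 = 1298.621 mL
New rate:
Dose = 10.6 mcg/kg/min × 74 kg = 784.4 mcg/min
784.4 mcg/min × 60 min/hr = 47064 mcg/hr
Rate = 47064 mcg/hr ÷ 1110.452 mcg/mL = 42.38273 mL/hr
Time remaining = 1298.621 mL ÷ 42.38273 mL/hr = 30.64032 hr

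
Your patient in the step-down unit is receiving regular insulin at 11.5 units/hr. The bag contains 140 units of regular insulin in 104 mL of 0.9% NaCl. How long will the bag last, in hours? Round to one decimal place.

12.2 hours

Concentration = 140 units ÷ 104 mL = 1.346154 units/mL
Rate = 11.5 units/hr ÷ 1.346154 units/mL = 8.542857 mL/hr
Duration = 104 mL ÷ 8.542857 mL/hr = 12.17391 hr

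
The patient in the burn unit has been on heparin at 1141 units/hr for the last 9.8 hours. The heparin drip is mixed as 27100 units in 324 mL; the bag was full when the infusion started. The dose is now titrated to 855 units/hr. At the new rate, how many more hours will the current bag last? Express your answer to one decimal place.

Initial rate:
Concentration = 27100 units ÷ 324 mL = 83.64198 units/mL
Rate = 1141 units/hr ÷ 83.64198 units/mL = 13.64148 mL/hr
Volume infused so far = 13.64148 mL/hr × 9.8 hr = 133.6865 mL
Volume remaining = 324 − 133.6865 = 190.3135 mL
New rate:
Rate = 855 units/hr ÷ 83.64198 units/mL = 10.22214 mL/hr
Time remaining = 190.3135 mL ÷ 10.22214 mL/hr = 18.61778 hr

18.6 hours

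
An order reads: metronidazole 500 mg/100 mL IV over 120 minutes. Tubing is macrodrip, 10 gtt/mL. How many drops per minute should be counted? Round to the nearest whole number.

100 mL ÷ (120 min) = 0.8333333 mL/min
0.8333333 mL/min × 10 gtt/mL = 8.333333 gtt/min

8 gtt/min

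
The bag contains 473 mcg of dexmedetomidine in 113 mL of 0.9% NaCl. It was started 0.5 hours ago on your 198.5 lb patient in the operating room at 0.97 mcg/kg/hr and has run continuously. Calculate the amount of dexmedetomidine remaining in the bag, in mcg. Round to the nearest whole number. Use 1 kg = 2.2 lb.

429 mcg

Weight = 198.5 lb ÷ 2.2 lb/kg = 90.22727 kg
Dose = 0.97 mcg/kg/hr × 90.22727 kg = 87.52045 mcg/hr
Concentration = 473 mcg ÷ 113 mL = 4.185841 mcg/mL
Rate = 87.52045 mcg/hr ÷ 4.185841 mcg/mL = 20.90869 mL/hr
Volume infused = 20.90869 mL/hr × 0.5 hr = 10.45435 mL
Volume remaining = 113 − 10.45435 = 102.5457 mL
Drug remaining = 102.5457 mL × 4.185841 mcg/mL = 429.2398 mcg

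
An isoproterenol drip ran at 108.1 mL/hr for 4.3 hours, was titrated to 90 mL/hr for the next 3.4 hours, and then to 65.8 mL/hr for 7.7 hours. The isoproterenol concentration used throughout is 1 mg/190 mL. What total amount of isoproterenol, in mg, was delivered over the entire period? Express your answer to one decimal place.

Concentration = 1 mg ÷ 190 mL = 0.005263158 mg/mL
Stage 1: 108.1 mL/hr × 4.3 hr = 464.83 mL → 464.83 mL × 0.005263158 mg/mL = 2.446474 mg
Stage 2: 90 mL/hr × 3.4 hr = 306 mL → 306 mL × 0.005263158 mg/mL = 1.610526 mg
Stage 3: 65.8 mL/hr × 7.7 hr = 506.66 mL → 506.66 mL × 0.005263158 mg/mL = 2.666632 mg
Total = 2.446474 + 1.610526 + 2.666632 = 6.723632 mg

6.7 mg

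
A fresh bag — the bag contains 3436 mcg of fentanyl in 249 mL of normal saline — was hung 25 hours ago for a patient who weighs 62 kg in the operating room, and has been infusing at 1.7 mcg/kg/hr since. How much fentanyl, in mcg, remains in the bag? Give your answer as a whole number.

801 mcg

Dose = 1.7 mcg/kg/hr × 62 kg = 105.4 mcg/hr
Concentration = 3436 mcg ÷ 249 mL = 13.7992 mcg/mL
Rate = 105.4 mcg/hr ÷ 13.7992 mcg/mL = 7.638126 mL/hr
Volume infused = 7.638126 mL/hr × 25 hr = 190.9531 mL
Volume remaining = 249 − 190.9531 = 58.04686 mL
Drug remaining = 58.04686 mL × 13.7992 mcg/mL = 801 mcg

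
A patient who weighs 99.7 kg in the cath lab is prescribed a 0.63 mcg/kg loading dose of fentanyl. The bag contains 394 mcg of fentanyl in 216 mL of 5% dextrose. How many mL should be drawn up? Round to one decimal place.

34.4 mL

Dose = 0.63 mcg/kg × 99.7 kg = 62.811 mcg
Concentration = 394 mcg ÷ 216 mL = 1.824074 mcg/mL
Volume = 62.811 mcg ÷ 1.824074 mcg/mL = 34.43446 mL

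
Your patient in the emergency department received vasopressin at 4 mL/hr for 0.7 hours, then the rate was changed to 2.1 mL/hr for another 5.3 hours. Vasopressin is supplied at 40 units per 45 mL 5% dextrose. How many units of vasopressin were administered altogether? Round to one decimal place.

Concentration = 40 units ÷ 45 mL = 0.8888889 units/mL
Stage 1: 4 mL/hr × 0.7 hr = 2.8 mL → 2.8 mL × 0.8888889 units/mL = 2.488889 units
Stage 2: 2.1 mL/hr × 5.3 hr = 11.13 mL → 11.13 mL × 0.8888889 units/mL = 9.893333 units
Total = 2.488889 + 9.893333 = 12.38222 units

12.4 units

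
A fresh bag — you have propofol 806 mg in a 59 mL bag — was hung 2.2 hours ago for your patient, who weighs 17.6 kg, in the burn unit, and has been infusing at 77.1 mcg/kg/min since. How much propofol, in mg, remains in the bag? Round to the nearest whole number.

627 mg

Dose = 77.1 mcg/kg/min × 17.6 kg = 1356.96 mcg/min
1356.96 mcg/min × 60 min/hr = 81417.6 mcg/hr
Concentration = 806 mg ÷ 59 mL = 13.66102 mg/mL = 13661.02 mcg/mL
Rate = 81417.6 mcg/hr ÷ 13661.02 mcg/mL = 5.959849 mL/hr
Volume infused = 5.959849 mL/hr × 2.2 hr = 13.11167 mL
Volume remaining = 59 − 13.11167 = 45.88833 mL
Drug remaining = 45.88833 mL × 13661.02 mcg/mL = 626881.3 mcg = 626.8813 mg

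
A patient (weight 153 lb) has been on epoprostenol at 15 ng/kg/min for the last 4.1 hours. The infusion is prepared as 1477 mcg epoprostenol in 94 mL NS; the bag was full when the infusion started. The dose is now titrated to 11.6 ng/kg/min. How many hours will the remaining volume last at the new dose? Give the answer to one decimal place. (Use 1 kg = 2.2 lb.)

25.2 hours

Initial rate:
Weight = 153 lb ÷ 2.2 lb/kg = 69.54545 kg
Dose = 15 ng/kg/min × 69.54545 kg = 1043.182 ng/min
1043.182 ng/min × 60 min/hr = 62590.91 ng/hr
Concentration = 1477 mcg ÷ 94 mL = 15.71277 mcg/mL = 15712.77 ng/mL
Rate = 62590.91 ng/hr ÷ 15712.77 ng/mL = 3.983443 mL/hr
Volume infused so far = 3.983443 mL/hr × 4.1 hr = 16.33212 mL
Volume remaining = 94 − 16.33212 = 77.66788 mL
New rate:
Dose = 11.6 ng/kg/min × 69.54545 kg = 806.7273 ng/min
806.7273 ng/min × 60 min/hr = 48403.64 ng/hr
Rate = 48403.64 ng/hr ÷ 15712.77 ng/mL = 3.080529 mL/hr
Time remaining = 77.66788 mL ÷ 3.080529 mL/hr = 25.21251 hr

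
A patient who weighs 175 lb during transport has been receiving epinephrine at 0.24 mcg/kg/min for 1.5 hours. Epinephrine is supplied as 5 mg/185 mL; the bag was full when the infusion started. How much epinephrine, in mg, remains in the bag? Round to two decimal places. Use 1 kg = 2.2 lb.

Weight = 175 lb ÷ 2.2 lb/kg = 79.54545 kg
Dose = 0.24 mcg/kg/min × 79.54545 kg = 19.09091 mcg/min
19.09091 mcg/min × 60 min/hr = 1145.455 mcg/hr
Concentration = 5 mg ÷ 185 mL = 0.02702703 mg/mL = 27.02703 mcg/mL
Rate = 1145.455 mcg/hr ÷ 27.02703 mcg/mL = 42.38182 mL/hr
Volume infused = 42.38182 mL/hr × 1.5 hr = 63.57273 mL
Volume remaining = 185 − 63.57273 = 121.4273 mL
Drug remaining = 121.4273 mL × 27.02703 mcg/mL = 3281.818 mcg = 3.281818 mg

3.28 mg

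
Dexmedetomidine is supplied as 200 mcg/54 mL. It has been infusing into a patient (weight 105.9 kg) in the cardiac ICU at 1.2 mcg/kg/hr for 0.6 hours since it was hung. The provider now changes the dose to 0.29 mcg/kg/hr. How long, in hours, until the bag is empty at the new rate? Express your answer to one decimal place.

Initial rate:
Dose = 1.2 mcg/kg/hr × 105.9 kg = 127.08 mcg/hr
Concentration = 200 mcg ÷ 54 mL = 3.703704 mcg/mL
Rate = 127.08 mcg/hr ÷ 3.703704 mcg/mL = 34.3116 mL/hr
Volume infused so far = 34.3116 mL/hr × 0.6 hr = 20.58696 mL
Volume remaining = 54 − 20.58696 = 33.41304 mL
New rate:
Dose = 0.29 mcg/kg/hr × 105.9 kg = 30.711 mcg/hr
Rate = 30.711 mcg/hr ÷ 3.703704 mcg/mL = 8.29197 mL/hr
Time remaining = 33.41304 mL ÷ 8.29197 mL/hr = 4.029566 hr

4.0 hours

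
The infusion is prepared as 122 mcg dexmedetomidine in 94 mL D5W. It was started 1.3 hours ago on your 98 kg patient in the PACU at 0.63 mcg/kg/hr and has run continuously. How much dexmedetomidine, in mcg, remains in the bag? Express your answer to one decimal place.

Dose = 0.63 mcg/kg/hr × 98 kg = 61.74 mcg/hr
Concentration = 122 mcg ÷ 94 mL = 1.297872 mcg/mL
Rate = 61.74 mcg/hr ÷ 1.297872 mcg/mL = 47.57016 mL/hr
Volume infused = 47.57016 mL/hr × 1.3 hr = 61.84121 mL
Volume remaining = 94 − 61.84121 = 32.15879 mL
Drug remaining = 32.15879 mL × 1.297872 mcg/mL = 41.738 mcg

41.7 mcg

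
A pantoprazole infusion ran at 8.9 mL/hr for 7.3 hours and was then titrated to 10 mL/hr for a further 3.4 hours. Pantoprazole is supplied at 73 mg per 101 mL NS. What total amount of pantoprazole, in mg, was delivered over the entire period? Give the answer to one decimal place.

Concentration = 73 mg ÷ 101 mL = 0.7227723 mg/mL
Stage 1: 8.9 mL/hr × 7.3 hr = 64.97 mL → 64.97 mL × 0.7227723 mg/mL = 46.95851 mg
Stage 2: 10 mL/hr × 3.4 hr = 34 mL → 34 mL × 0.7227723 mg/mL = 24.57426 mg
Total = 46.95851 + 24.57426 = 71.53277 mg

71.5 mg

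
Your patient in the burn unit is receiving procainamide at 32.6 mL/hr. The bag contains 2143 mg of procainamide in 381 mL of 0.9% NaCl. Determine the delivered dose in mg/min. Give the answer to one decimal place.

3.1 mg/min

Concentration = 2143 mg ÷ 381 mL = 5.624672 mg/mL
Drug rate = 32.6 mL/hr × 5.624672 mg/mL = 183.3643 mg/hr
183.3643 mg/hr ÷ 60 min/hr = 3.056072 mg/min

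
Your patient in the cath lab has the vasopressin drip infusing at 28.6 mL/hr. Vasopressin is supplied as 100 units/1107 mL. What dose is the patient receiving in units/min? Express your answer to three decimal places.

0.043 units/min

Concentration = 100 units ÷ 1107 mL = 0.09033424 units/mL
Drug rate = 28.6 mL/hr × 0.09033424 units/mL = 2.583559 units/hr
2.583559 units/hr ÷ 60 min/hr = 0.04305932 units/min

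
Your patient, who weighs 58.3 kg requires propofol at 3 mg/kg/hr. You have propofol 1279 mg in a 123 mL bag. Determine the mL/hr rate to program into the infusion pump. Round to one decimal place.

Dose = 3 mg/kg/hr × 58.3 kg = 174.9 mg/hr
Concentration = 1279 mg ÷ 123 mL = 10.39837 mg/mL
Rate = 174.9 mg/hr ÷ 10.39837 mg/mL = 16.81994 mL/hr

16.8 mL/hr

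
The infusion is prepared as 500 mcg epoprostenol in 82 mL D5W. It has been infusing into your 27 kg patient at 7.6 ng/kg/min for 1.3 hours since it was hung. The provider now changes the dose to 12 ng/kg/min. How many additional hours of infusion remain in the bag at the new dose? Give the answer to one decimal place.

Initial rate:
Dose = 7.6 ng/kg/min × 27 kg = 205.2 ng/min
205.2 ng/min × 60 min/hr = 12312 ng/hr
Concentration = 500 mcg ÷ 82 mL = 6.097561 mcg/mL = 6097.561 ng/mL
Rate = 12312 ng/hr ÷ 6097.561 ng/mL = 2.019168 mL/hr
Volume infused so far = 2.019168 mL/hr × 1.3 hr = 2.624918 mL
Volume remaining = 82 − 2.624918 = 79.37508 mL
New rate:
Dose = 12 ng/kg/min × 27 kg = 324 ng/min
324 ng/min × 60 min/hr = 19440 ng/hr
Rate = 19440 ng/hr ÷ 6097.561 ng/mL = 3.18816 mL/hr
Time remaining = 79.37508 mL ÷ 3.18816 mL/hr = 24.89683 hr

24.9 hours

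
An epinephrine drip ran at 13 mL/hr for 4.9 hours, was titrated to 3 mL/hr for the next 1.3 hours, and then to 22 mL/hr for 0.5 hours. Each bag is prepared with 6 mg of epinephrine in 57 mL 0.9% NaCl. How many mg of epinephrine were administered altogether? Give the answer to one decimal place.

8.3 mg

Concentration = 6 mg ÷ 57 mL = 0.1052632 mg/mL
Stage 1: 13 mL/hr × 4.9 hr = 63.7 mL → 63.7 mL × 0.1052632 mg/mL = 6.705263 mg
Stage 2: 3 mL/hr × 1.3 hr = 3.9 mL → 3.9 mL × 0.1052632 mg/mL = 0.4105263 mg
Stage 3: 22 mL/hr × 0.5 hr = 11 mL → 11 mL × 0.1052632 mg/mL = 1.157895 mg
Total = 6.705263 + 0.4105263 + 1.157895 = 8.273684 mg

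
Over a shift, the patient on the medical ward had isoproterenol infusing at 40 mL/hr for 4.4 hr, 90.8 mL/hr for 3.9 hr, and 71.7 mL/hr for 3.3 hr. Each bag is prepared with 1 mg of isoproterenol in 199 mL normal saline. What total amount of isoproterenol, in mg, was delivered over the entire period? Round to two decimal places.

3.85 mg

Concentration = 1 mg ÷ 199 mL = 0.005025126 mg/mL
Stage 1: 40 mL/hr × 4.4 hr = 176 mL → 176 mL × 0.005025126 mg/mL = 0.8844221 mg
Stage 2: 90.8 mL/hr × 3.9 hr = 354.12 mL → 354.12 mL × 0.005025126 mg/mL = 1.779497 mg
Stage 3: 71.7 mL/hr × 3.3 hr = 236.61 mL → 236.61 mL × 0.005025126 mg/mL = 1.188995 mg
Total = 0.8844221 + 1.779497 + 1.188995 = 3.852915 mg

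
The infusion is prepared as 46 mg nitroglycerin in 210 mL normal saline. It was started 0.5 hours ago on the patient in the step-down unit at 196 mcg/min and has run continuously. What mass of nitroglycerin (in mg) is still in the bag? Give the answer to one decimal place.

196 mcg/min × 60 min/hr = 11760 mcg/hr
Concentration = 46 mg ÷ 210 mL = 0.2190476 mg/mL = 219.0476 mcg/mL
Rate = 11760 mcg/hr ÷ 219.0476 mcg/mL = 53.68696 mL/hr
Volume infused = 53.68696 mL/hr × 0.5 hr = 26.84348 mL
Volume remaining = 210 − 26.84348 = 183.1565 mL
Drug remaining = 183.1565 mL × 219.0476 mcg/mL = 40120 mcg = 40.12 mg

40.1 mg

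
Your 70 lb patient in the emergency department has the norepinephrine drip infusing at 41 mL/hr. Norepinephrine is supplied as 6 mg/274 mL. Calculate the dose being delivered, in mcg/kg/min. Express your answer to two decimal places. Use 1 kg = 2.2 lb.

Weight = 70 lb ÷ 2.2 lb/kg = 31.81818 kg
Concentration = 6 mg ÷ 274 mL = 0.02189781 mg/mL = 21.89781 mcg/mL
Drug rate = 41 mL/hr × 21.89781 mcg/mL = 897.8102 mcg/hr
897.8102 mcg/hr ÷ 60 min/hr = 14.9635 mcg/min
14.9635 mcg/min ÷ 31.81818 kg = 0.4702815 mcg/kg/min

0.47 mcg/kg/min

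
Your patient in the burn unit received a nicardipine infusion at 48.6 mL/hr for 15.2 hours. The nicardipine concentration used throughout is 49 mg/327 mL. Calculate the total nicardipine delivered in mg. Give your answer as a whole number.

Concentration = 49 mg ÷ 327 mL = 0.1498471 mg/mL
Drug rate = 48.6 mL/hr × 0.1498471 mg/mL = 7.282569 mg/hr
Total = 7.282569 mg/hr × 15.2 hr = 110.695 mg

111 mg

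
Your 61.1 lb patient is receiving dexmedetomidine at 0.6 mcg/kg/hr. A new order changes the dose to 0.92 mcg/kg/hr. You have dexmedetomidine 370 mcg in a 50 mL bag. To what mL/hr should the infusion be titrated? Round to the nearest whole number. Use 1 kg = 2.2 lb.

Weight = 61.1 lb ÷ 2.2 lb/kg = 27.77273 kg
Dose = 0.92 mcg/kg/hr × 27.77273 kg = 25.55091 mcg/hr
Concentration = 370 mcg ÷ 50 mL = 7.4 mcg/mL
Rate = 25.55091 mcg/hr ÷ 7.4 mcg/mL = 3.452826 mL/hr

3 mL/hr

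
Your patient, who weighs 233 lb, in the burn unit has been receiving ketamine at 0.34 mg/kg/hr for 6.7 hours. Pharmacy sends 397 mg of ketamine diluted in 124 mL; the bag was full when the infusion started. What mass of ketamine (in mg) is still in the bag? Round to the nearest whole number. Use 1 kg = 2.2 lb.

156 mg

Weight = 233 lb ÷ 2.2 lb/kg = 105.9091 kg
Dose = 0.34 mg/kg/hr × 105.9091 kg = 36.00909 mg/hr
Concentration = 397 mg ÷ 124 mL = 3.201613 mg/mL
Rate = 36.00909 mg/hr ÷ 3.201613 mg/mL = 11.24717 mL/hr
Volume infused = 11.24717 mL/hr × 6.7 hr = 75.35605 mL
Volume remaining = 124 − 75.35605 = 48.64395 mL
Drug remaining = 48.64395 mL × 3.201613 mg/mL = 155.7391 mg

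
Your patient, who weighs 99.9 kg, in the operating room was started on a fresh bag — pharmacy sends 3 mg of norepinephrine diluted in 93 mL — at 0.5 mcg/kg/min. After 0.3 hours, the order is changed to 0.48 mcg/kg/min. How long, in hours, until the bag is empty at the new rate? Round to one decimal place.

Initial rate:
Dose = 0.5 mcg/kg/min × 99.9 kg = 49.95 mcg/min
49.95 mcg/min × 60 min/hr = 2997 mcg/hr
Concentration = 3 mg ÷ 93 mL = 0.03225806 mg/mL = 32.25806 mcg/mL
Rate = 2997 mcg/hr ÷ 32.25806 mcg/mL = 92.907 mL/hr
Volume infused so far = 92.907 mL/hr × 0.3 hr = 27.8721 mL
Volume remaining = 93 − 27.8721 = 65.1279 mL
New rate:
Dose = 0.48 mcg/kg/min × 99.9 kg = 47.952 mcg/min
47.952 mcg/min × 60 min/hr = 2877.12 mcg/hr
Rate = 2877.12 mcg/hr ÷ 32.25806 mcg/mL = 89.19072 mL/hr
Time remaining = 65.1279 mL ÷ 89.19072 mL/hr = 0.7302094 hr

0.7 hours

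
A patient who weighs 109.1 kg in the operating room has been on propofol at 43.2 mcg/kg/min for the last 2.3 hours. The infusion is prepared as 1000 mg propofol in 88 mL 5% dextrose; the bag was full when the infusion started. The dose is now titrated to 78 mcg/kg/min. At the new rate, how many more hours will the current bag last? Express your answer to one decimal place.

0.7 hours

Initial rate:
Dose = 43.2 mcg/kg/min × 109.1 kg = 4713.12 mcg/min
4713.12 mcg/min × 60 min/hr = 282787.2 mcg/hr
Concentration = 1000 mg ÷ 88 mL = 11.36364 mg/mL = 11363.64 mcg/mL
Rate = 282787.2 mcg/hr ÷ 11363.64 mcg/mL = 24.88527 mL/hr
Volume infused so far = 24.88527 mL/hr × 2.3 hr = 57.23613 mL
Volume remaining = 88 − 57.23613 = 30.76387 mL
New rate:
Dose = 78 mcg/kg/min × 109.1 kg = 8509.8 mcg/min
8509.8 mcg/min × 60 min/hr = 510588 mcg/hr
Rate = 510588 mcg/hr ÷ 11363.64 mcg/mL = 44.93174 mL/hr
Time remaining = 30.76387 mL ÷ 44.93174 mL/hr = 0.6846801 hr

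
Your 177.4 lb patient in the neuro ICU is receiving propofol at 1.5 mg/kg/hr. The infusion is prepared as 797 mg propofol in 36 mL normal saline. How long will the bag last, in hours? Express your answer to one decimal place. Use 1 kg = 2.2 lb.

6.6 hours

Weight = 177.4 lb ÷ 2.2 lb/kg = 80.63636 kg
Dose = 1.5 mg/kg/hr × 80.63636 kg = 120.9545 mg/hr
Concentration = 797 mg ÷ 36 mL = 22.13889 mg/mL
Rate = 120.9545 mg/hr ÷ 22.13889 mg/mL = 5.463442 mL/hr
Duration = 36 mL ÷ 5.463442 mL/hr = 6.589252 hr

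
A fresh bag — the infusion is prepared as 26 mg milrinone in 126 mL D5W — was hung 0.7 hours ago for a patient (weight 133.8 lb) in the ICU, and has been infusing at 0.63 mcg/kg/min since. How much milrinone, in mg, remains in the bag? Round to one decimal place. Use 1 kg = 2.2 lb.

24.4 mg

Weight = 133.8 lb ÷ 2.2 lb/kg = 60.81818 kg
Dose = 0.63 mcg/kg/min × 60.81818 kg = 38.31545 mcg/min
38.31545 mcg/min × 60 min/hr = 2298.927 mcg/hr
Concentration = 26 mg ÷ 126 mL = 0.2063492 mg/mL = 206.3492 mcg/mL
Rate = 2298.927 mcg/hr ÷ 206.3492 mcg/mL = 11.14096 mL/hr
Volume infused = 11.14096 mL/hr × 0.7 hr = 7.798669 mL
Volume remaining = 126 − 7.798669 = 118.2013 mL
Drug remaining = 118.2013 mL × 206.3492 mcg/mL = 24390.75 mcg = 24.39075 mg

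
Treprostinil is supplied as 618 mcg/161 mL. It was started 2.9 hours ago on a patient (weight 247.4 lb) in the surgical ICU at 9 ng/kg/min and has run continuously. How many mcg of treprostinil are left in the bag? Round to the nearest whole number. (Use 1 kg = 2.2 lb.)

Weight = 247.4 lb ÷ 2.2 lb/kg = 112.4545 kg
Dose = 9 ng/kg/min × 112.4545 kg = 1012.091 ng/min
1012.091 ng/min × 60 min/hr = 60725.45 ng/hr
Concentration = 618 mcg ÷ 161 mL = 3.838509 mcg/mL = 3838.509 ng/mL
Rate = 60725.45 ng/hr ÷ 3838.509 ng/mL = 15.82006 mL/hr
Volume infused = 15.82006 mL/hr × 2.9 hr = 45.87818 mL
Volume remaining = 161 − 45.87818 = 115.1218 mL
Drug remaining = 115.1218 mL × 3838.509 ng/mL = 441896.2 ng = 441.8962 mcg

442 mcg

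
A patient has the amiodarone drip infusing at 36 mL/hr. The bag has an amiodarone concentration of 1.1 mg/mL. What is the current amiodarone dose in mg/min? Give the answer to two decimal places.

Drug rate = 36 mL/hr × 1.1 mg/mL = 39.6 mg/hr
39.6 mg/hr ÷ 60 min/hr = 0.66 mg/min

0.66 mg/min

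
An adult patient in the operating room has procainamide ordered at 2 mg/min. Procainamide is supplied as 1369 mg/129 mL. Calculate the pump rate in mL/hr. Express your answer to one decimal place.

2 mg/min × 60 min/hr = 120 mg/hr
Concentration = 1369 mg ÷ 129 mL = 10.6124 mg/mL
Rate = 120 mg/hr ÷ 10.6124 mg/mL = 11.30752 mL/hr

11.3 mL/hr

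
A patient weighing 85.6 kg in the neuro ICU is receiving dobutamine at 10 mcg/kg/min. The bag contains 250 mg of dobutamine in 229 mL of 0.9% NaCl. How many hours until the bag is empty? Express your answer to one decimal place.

4.9 hours

Dose = 10 mcg/kg/min × 85.6 kg = 856 mcg/min
856 mcg/min × 60 min/hr = 51360 mcg/hr
Concentration = 250 mg ÷ 229 mL = 1.091703 mg/mL = 1091.703 mcg/mL
Rate = 51360 mcg/hr ÷ 1091.703 mcg/mL = 47.04576 mL/hr
Duration = 229 mL ÷ 47.04576 mL/hr = 4.867601 hr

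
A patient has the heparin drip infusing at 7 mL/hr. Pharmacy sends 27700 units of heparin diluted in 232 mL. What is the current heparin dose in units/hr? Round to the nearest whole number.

Concentration = 27700 units ÷ 232 mL = 119.3966 units/mL
Drug rate = 7 mL/hr × 119.3966 units/mL = 835.7759 units/hr

836 units/hr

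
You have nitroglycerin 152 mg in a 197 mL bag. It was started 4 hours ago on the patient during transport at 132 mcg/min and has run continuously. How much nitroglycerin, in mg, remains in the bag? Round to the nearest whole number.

120 mg

132 mcg/min × 60 min/hr = 7920 mcg/hr
Concentration = 152 mg ÷ 197 mL = 0.7715736 mg/mL = 771.5736 mcg/mL
Rate = 7920 mcg/hr ÷ 771.5736 mcg/mL = 10.26474 mL/hr
Volume infused = 10.26474 mL/hr × 4 hr = 41.05895 mL
Volume remaining = 197 − 41.05895 = 155.9411 mL
Drug remaining = 155.9411 mL × 771.5736 mcg/mL = 120320 mcg = 120.32 mg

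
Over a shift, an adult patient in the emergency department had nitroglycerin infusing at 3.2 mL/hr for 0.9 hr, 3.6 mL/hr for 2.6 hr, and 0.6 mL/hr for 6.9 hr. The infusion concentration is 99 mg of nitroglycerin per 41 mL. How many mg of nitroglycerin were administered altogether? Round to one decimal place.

39.6 mg

Concentration = 99 mg ÷ 41 mL = 2.414634 mg/mL
Stage 1: 3.2 mL/hr × 0.9 hr = 2.88 mL → 2.88 mL × 2.414634 mg/mL = 6.954146 mg
Stage 2: 3.6 mL/hr × 2.6 hr = 9.36 mL → 9.36 mL × 2.414634 mg/mL = 22.60098 mg
Stage 3: 0.6 mL/hr × 6.9 hr = 4.14 mL → 4.14 mL × 2.414634 mg/mL = 9.996585 mg
Total = 6.954146 + 22.60098 + 9.996585 = 39.55171 mg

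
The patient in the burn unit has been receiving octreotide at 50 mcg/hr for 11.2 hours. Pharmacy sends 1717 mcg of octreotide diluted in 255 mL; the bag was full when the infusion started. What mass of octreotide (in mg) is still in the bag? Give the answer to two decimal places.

Concentration = 1717 mcg ÷ 255 mL = 6.733333 mcg/mL
Rate = 50 mcg/hr ÷ 6.733333 mcg/mL = 7.425743 mL/hr
Volume infused = 7.425743 mL/hr × 11.2 hr = 83.16832 mL
Volume remaining = 255 − 83.16832 = 171.8317 mL
Drug remaining = 171.8317 mL × 6.733333 mcg/mL = 1157 mcg = 1.157 mg

1.16 mg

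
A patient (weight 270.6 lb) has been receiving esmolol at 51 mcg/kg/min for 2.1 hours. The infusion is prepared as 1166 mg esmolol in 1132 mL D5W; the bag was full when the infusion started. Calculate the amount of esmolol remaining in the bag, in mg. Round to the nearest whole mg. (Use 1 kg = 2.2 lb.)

376 mg

Weight = 270.6 lb ÷ 2.2 lb/kg = 123 kg
Dose = 51 mcg/kg/min × 123 kg = 6273 mcg/min
6273 mcg/min × 60 min/hr = 376380 mcg/hr
Concentration = 1166 mg ÷ 1132 mL = 1.030035 mg/mL = 1030.035 mcg/mL
Rate = 376380 mcg/hr ÷ 1030.035 mcg/mL = 365.4049 mL/hr
Volume infused = 365.4049 mL/hr × 2.1 hr = 767.3504 mL
Volume remaining = 1132 − 767.3504 = 364.6496 mL
Drug remaining = 364.6496 mL × 1030.035 mcg/mL = 375602 mcg = 375.602 mg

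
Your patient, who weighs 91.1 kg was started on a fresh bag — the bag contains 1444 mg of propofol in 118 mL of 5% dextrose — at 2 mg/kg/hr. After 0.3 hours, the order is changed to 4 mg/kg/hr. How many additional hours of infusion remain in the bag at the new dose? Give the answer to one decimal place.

3.8 hours

Initial rate:
Dose = 2 mg/kg/hr × 91.1 kg = 182.2 mg/hr
Concentration = 1444 mg ÷ 118 mL = 12.23729 mg/mL
Rate = 182.2 mg/hr ÷ 12.23729 mg/mL = 14.88892 mL/hr
Volume infused so far = 14.88892 mL/hr × 0.3 hr = 4.466676 mL
Volume remaining = 118 − 4.466676 = 113.5333 mL
New rate:
Dose = 4 mg/kg/hr × 91.1 kg = 364.4 mg/hr
Rate = 364.4 mg/hr ÷ 12.23729 mg/mL = 29.77784 mL/hr
Time remaining = 113.5333 mL ÷ 29.77784 mL/hr = 3.812678 hr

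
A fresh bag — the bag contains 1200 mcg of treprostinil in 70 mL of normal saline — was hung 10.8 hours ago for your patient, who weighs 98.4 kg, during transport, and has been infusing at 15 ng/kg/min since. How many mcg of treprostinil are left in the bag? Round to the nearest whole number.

244 mcg

Dose = 15 ng/kg/min × 98.4 kg = 1476 ng/min
1476 ng/min × 60 min/hr = 88560 ng/hr
Concentration = 1200 mcg ÷ 70 mL = 17.14286 mcg/mL = 17142.86 ng/mL
Rate = 88560 ng/hr ÷ 17142.86 ng/mL = 5.166 mL/hr
Volume infused = 5.166 mL/hr × 10.8 hr = 55.7928 mL
Volume remaining = 70 − 55.7928 = 14.2072 mL
Drug remaining = 14.2072 mL × 17142.86 ng/mL = 243552 ng = 243.552 mcg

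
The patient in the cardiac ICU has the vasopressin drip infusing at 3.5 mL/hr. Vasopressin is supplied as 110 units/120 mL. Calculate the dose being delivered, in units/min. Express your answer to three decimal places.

Concentration = 110 units ÷ 120 mL = 0.9166667 units/mL
Drug rate = 3.5 mL/hr × 0.9166667 units/mL = 3.208333 units/hr
3.208333 units/hr ÷ 60 min/hr = 0.05347222 units/min

0.053 units/min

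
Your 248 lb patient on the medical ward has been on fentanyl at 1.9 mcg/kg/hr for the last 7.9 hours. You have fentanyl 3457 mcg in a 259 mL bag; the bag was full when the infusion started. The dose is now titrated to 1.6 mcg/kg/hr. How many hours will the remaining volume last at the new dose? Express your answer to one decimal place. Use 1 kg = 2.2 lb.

9.8 hours

Initial rate:
Weight = 248 lb ÷ 2.2 lb/kg = 112.7273 kg
Dose = 1.9 mcg/kg/hr × 112.7273 kg = 214.1818 mcg/hr
Concentration = 3457 mcg ÷ 259 mL = 13.34749 mcg/mL
Rate = 214.1818 mcg/hr ÷ 13.34749 mcg/mL = 16.0466 mL/hr
Volume infused so far = 16.0466 mL/hr × 7.9 hr = 126.7681 mL
Volume remaining = 259 − 126.7681 = 132.2319 mL
New rate:
Dose = 1.6 mcg/kg/hr × 112.7273 kg = 180.3636 mcg/hr
Rate = 180.3636 mcg/hr ÷ 13.34749 mcg/mL = 13.51293 mL/hr
Time remaining = 132.2319 mL ÷ 13.51293 mL/hr = 9.785585 hr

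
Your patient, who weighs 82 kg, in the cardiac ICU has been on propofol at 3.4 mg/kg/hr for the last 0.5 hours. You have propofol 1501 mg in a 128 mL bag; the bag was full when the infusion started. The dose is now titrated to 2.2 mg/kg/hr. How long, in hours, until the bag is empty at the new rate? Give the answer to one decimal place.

7.5 hours

Initial rate:
Dose = 3.4 mg/kg/hr × 82 kg = 278.8 mg/hr
Concentration = 1501 mg ÷ 128 mL = 11.72656 mg/mL
Rate = 278.8 mg/hr ÷ 11.72656 mg/mL = 23.77508 mL/hr
Volume infused so far = 23.77508 mL/hr × 0.5 hr = 11.88754 mL
Volume remaining = 128 − 11.88754 = 116.1125 mL
New rate:
Dose = 2.2 mg/kg/hr × 82 kg = 180.4 mg/hr
Rate = 180.4 mg/hr ÷ 11.72656 mg/mL = 15.38388 mL/hr
Time remaining = 116.1125 mL ÷ 15.38388 mL/hr = 7.547672 hr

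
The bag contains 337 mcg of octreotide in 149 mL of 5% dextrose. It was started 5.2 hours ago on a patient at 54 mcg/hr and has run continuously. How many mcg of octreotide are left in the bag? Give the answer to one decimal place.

56.2 mcg

Concentration = 337 mcg ÷ 149 mL = 2.261745 mcg/mL
Rate = 54 mcg/hr ÷ 2.261745 mcg/mL = 23.87537 mL/hr
Volume infused = 23.87537 mL/hr × 5.2 hr = 124.1519 mL
Volume remaining = 149 − 124.1519 = 24.84807 mL
Drug remaining = 24.84807 mL × 2.261745 mcg/mL = 56.2 mcg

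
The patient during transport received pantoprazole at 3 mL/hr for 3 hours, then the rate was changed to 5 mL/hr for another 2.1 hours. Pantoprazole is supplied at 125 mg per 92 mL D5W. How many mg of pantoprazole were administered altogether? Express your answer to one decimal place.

26.5 mg

Concentration = 125 mg ÷ 92 mL = 1.358696 mg/mL
Stage 1: 3 mL/hr × 3 hr = 9 mL → 9 mL × 1.358696 mg/mL = 12.22826 mg
Stage 2: 5 mL/hr × 2.1 hr = 10.5 mL → 10.5 mL × 1.358696 mg/mL = 14.2663 mg
Total = 12.22826 + 14.2663 = 26.49457 mg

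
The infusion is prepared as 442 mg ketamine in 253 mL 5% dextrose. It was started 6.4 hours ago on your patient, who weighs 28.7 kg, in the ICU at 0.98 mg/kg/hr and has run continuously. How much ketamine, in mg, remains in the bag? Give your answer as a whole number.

262 mg

Dose = 0.98 mg/kg/hr × 28.7 kg = 28.126 mg/hr
Concentration = 442 mg ÷ 253 mL = 1.747036 mg/mL
Rate = 28.126 mg/hr ÷ 1.747036 mg/mL = 16.09927 mL/hr
Volume infused = 16.09927 mL/hr × 6.4 hr = 103.0353 mL
Volume remaining = 253 − 103.0353 = 149.9647 mL
Drug remaining = 149.9647 mL × 1.747036 mg/mL = 261.9936 mg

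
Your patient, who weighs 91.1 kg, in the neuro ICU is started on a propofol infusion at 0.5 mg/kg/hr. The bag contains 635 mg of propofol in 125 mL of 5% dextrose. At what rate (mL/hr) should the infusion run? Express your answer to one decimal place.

Dose = 0.5 mg/kg/hr × 91.1 kg = 45.55 mg/hr
Concentration = 635 mg ÷ 125 mL = 5.08 mg/mL
Rate = 45.55 mg/hr ÷ 5.08 mg/mL = 8.966535 mL/hr

9.0 mL/hr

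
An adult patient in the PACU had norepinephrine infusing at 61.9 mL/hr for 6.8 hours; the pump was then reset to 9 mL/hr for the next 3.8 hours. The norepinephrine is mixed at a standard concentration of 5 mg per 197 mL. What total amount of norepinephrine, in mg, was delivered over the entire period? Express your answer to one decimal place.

11.6 mg

Concentration = 5 mg ÷ 197 mL = 0.02538071 mg/mL
Stage 1: 61.9 mL/hr × 6.8 hr = 420.92 mL → 420.92 mL × 0.02538071 mg/mL = 10.68325 mg
Stage 2: 9 mL/hr × 3.8 hr = 34.2 mL → 34.2 mL × 0.02538071 mg/mL = 0.8680203 mg
Total = 10.68325 + 0.8680203 = 11.55127 mg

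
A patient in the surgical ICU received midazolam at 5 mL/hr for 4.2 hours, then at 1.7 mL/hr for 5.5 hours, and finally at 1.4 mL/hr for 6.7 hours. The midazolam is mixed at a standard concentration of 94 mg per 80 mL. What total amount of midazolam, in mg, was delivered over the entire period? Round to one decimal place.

Concentration = 94 mg ÷ 80 mL = 1.175 mg/mL
Stage 1: 5 mL/hr × 4.2 hr = 21 mL → 21 mL × 1.175 mg/mL = 24.675 mg
Stage 2: 1.7 mL/hr × 5.5 hr = 9.35 mL → 9.35 mL × 1.175 mg/mL = 10.98625 mg
Stage 3: 1.4 mL/hr × 6.7 hr = 9.38 mL → 9.38 mL × 1.175 mg/mL = 11.0215 mg
Total = 24.675 + 10.98625 + 11.0215 = 46.68275 mg

46.7 mg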